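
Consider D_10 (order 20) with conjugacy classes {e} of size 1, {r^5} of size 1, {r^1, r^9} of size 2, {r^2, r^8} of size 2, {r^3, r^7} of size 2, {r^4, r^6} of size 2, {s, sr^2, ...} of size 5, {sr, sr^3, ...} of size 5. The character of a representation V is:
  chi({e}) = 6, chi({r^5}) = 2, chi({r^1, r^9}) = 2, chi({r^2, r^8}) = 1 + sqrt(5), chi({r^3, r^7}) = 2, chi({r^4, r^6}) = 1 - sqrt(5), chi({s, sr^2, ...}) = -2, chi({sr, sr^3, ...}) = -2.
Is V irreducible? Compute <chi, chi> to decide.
Not irreducible (reducible): <chi, chi> = 6 > 1.

Proof sketch: <chi, chi> = (1/|G|) sum_C |C| * |chi(C)|^2 = (1/20)[1*|6|^2 + 1*|2|^2 + 2*|2|^2 + 2*|1 + sqrt(5)|^2 + 2*|2|^2 + 2*|1 - sqrt(5)|^2 + 5*|-2|^2 + 5*|-2|^2]
  = (1/20)[(36) + (4) + (8) + (4*sqrt(5) + 12) + (8) + (12 - 4*sqrt(5)) + (20) + (20)] = 120/20 = 6.
A character is irreducible iff <chi, chi> = 1, so this representation is reducible.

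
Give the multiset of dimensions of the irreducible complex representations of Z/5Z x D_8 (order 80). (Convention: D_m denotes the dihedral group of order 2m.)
Dimensions: 1, 1, 1, 1, 1, 1, 1, 1, 1, 1, 1, 1, 1, 1, 1, 1, 1, 1, 1, 1, 2, 2, 2, 2, 2, 2, 2, 2, 2, 2, 2, 2, 2, 2, 2

Proof sketch: There are 35 irreducibles (= number of conjugacy classes). Their dimensions d_i satisfy sum d_i^2 = |G| = 80: 1 + 1 + 1 + 1 + 1 + 1 + 1 + 1 + 1 + 1 + 1 + 1 + 1 + 1 + 1 + 1 + 1 + 1 + 1 + 1 + 4 + 4 + 4 + 4 + 4 + 4 + 4 + 4 + 4 + 4 + 4 + 4 + 4 + 4 + 4 = 80. (For the product with Z/5Z: each of the 5 1-dim characters of Z/5Z tensors with each irrep of D_8, giving 5 copies of each D_8-dimension.)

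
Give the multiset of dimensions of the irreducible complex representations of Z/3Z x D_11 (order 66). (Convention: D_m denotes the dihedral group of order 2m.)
Dimensions: 1, 1, 1, 1, 1, 1, 2, 2, 2, 2, 2, 2, 2, 2, 2, 2, 2, 2, 2, 2, 2

There are 21 irreducibles (= number of conjugacy classes). Their dimensions d_i satisfy sum d_i^2 = |G| = 66: 1 + 1 + 1 + 1 + 1 + 1 + 4 + 4 + 4 + 4 + 4 + 4 + 4 + 4 + 4 + 4 + 4 + 4 + 4 + 4 + 4 = 66. (For the product with Z/3Z: each of the 3 1-dim characters of Z/3Z tensors with each irrep of D_11, giving 3 copies of each D_11-dimension.)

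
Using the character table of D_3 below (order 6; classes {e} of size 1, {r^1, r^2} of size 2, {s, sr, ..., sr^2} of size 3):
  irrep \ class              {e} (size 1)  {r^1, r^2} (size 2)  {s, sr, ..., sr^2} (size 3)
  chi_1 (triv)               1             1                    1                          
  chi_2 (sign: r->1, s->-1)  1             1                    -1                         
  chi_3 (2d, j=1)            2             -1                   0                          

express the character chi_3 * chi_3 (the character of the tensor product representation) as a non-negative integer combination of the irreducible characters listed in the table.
chi_3 tensor chi_3 = chi_1 + chi_2 + chi_3 (all other irreducibles have multiplicity 0).

Reasoning: The character of a tensor product is the pointwise product (chi_3 * chi_3)(C) = chi_3(C) * chi_3(C):
  {e}: (2)*(2), {r^1, r^2}: (-1)*(-1), {s, sr, ..., sr^2}: (0)*(0)
so (chi_3 * chi_3) takes values
  {e} -> 4, {r^1, r^2} -> 1, {s, sr, ..., sr^2} -> 0.
Now take the inner product of this character with each irreducible chi from the table, <chi_3*chi_3, chi> = (1/6) sum_C |C| (chi_3*chi_3)(C) conj(chi(C)):
  <chi_3*chi_3, chi_1> = (1/6)[1*(4)*conj(1) + 2*(1)*conj(1) + 3*(0)*conj(1)]
      = (1/6)[(4) + (2) + (0)] = 6/6 = 1
  <chi_3*chi_3, chi_2> = (1/6)[1*(4)*conj(1) + 2*(1)*conj(1) + 3*(0)*conj(-1)]
      = (1/6)[(4) + (2) + (0)] = 6/6 = 1
  <chi_3*chi_3, chi_3> = (1/6)[1*(4)*conj(2) + 2*(1)*conj(-1) + 3*(0)*conj(0)]
      = (1/6)[(8) + (-2) + (0)] = 6/6 = 1
Hence the multiplicities are chi_1: 1, chi_2: 1, chi_3: 1. Dimension check: dim(chi_3)*dim(chi_3) = 2*2 = 4 and sum (mult * dim) = 1*1 + 1*1 + 1*2 = 4.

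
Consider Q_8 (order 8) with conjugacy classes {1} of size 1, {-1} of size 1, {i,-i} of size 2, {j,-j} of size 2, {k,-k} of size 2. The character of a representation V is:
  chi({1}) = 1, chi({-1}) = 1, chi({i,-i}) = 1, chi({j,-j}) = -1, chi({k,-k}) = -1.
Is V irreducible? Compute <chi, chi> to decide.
Irreducible: <chi, chi> = 1.

Argument: <chi, chi> = (1/|G|) sum_C |C| * |chi(C)|^2 = (1/8)[1*|1|^2 + 1*|1|^2 + 2*|1|^2 + 2*|-1|^2 + 2*|-1|^2]
  = (1/8)[(1) + (1) + (2) + (2) + (2)] = 8/8 = 1.
A character is irreducible iff <chi, chi> = 1, so this representation is irreducible.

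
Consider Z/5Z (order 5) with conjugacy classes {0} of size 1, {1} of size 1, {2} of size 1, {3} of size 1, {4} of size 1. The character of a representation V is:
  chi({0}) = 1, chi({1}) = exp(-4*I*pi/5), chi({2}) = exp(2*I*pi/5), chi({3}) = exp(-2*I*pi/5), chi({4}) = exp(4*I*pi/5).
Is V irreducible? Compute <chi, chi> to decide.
Irreducible: <chi, chi> = 1.

Justification: <chi, chi> = (1/|G|) sum_C |C| * |chi(C)|^2 = (1/5)[1*|1|^2 + 1*|exp(-4*I*pi/5)|^2 + 1*|exp(2*I*pi/5)|^2 + 1*|exp(-2*I*pi/5)|^2 + 1*|exp(4*I*pi/5)|^2]
  = (1/5)[(1) + (1) + (1) + (1) + (1)] = 5/5 = 1.
(Exp terms are combined using exp(i*s)*conj(exp(i*t)) = exp(i*(s-t)), and sums of them are collapsed using the identity that for every m > 1 the m distinct m-th roots of unity sum to 0, e.g. 1 + exp(2*I*pi/3) + exp(-2*I*pi/3) = 0.)
A character is irreducible iff <chi, chi> = 1, so this representation is irreducible.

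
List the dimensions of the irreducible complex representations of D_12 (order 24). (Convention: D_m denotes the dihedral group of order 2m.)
Dimensions: 1, 1, 1, 1, 2, 2, 2, 2, 2

Proof sketch: There are 9 irreducibles (= number of conjugacy classes). Their dimensions d_i satisfy sum d_i^2 = |G| = 24: 1 + 1 + 1 + 1 + 4 + 4 + 4 + 4 + 4 = 24.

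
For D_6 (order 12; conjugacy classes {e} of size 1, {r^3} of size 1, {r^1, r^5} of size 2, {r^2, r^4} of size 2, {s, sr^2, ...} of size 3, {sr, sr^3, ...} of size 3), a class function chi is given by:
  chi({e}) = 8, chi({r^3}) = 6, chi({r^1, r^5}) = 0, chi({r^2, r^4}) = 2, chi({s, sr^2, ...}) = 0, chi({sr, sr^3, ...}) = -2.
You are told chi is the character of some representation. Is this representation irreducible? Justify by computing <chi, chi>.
Not irreducible (reducible): <chi, chi> = 10 > 1.

Explanation: <chi, chi> = (1/|G|) sum_C |C| * |chi(C)|^2 = (1/12)[1*|8|^2 + 1*|6|^2 + 2*|0|^2 + 2*|2|^2 + 3*|0|^2 + 3*|-2|^2]
  = (1/12)[(64) + (36) + (0) + (8) + (0) + (12)] = 120/12 = 10.
A character is irreducible iff <chi, chi> = 1, so this representation is reducible.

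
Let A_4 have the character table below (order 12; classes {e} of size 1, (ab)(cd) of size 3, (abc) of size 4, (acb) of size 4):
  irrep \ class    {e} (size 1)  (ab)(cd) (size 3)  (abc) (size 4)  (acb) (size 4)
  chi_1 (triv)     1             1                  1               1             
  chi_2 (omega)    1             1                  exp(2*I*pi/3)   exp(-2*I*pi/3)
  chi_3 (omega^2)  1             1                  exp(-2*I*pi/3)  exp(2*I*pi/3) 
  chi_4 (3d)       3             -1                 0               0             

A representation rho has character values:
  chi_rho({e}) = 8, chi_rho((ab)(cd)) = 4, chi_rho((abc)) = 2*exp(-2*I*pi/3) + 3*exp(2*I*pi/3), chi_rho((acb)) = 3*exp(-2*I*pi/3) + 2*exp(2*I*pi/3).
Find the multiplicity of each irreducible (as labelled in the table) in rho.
Multiplicities: chi_1: 0, chi_2: 3, chi_3: 2, chi_4: 1.

Argument: Use <chi_rho, chi> = (1/|G|) sum_C |C| * chi_rho(C) * conj(chi(C)) with |G| = 12 for each irreducible chi in the table:
  <chi_rho, chi_1> = (1/12)[1*(8)*conj(1) + 3*(4)*conj(1) + 4*(2*exp(-2*I*pi/3) + 3*exp(2*I*pi/3))*conj(1) + 4*(3*exp(-2*I*pi/3) + 2*exp(2*I*pi/3))*conj(1)]
      = (1/12)[(8) + (12) + (8*exp(-2*I*pi/3) + 12*exp(2*I*pi/3)) + (12*exp(-2*I*pi/3) + 8*exp(2*I*pi/3))] = 0/12 = 0
  <chi_rho, chi_2> = (1/12)[1*(8)*conj(1) + 3*(4)*conj(1) + 4*(2*exp(-2*I*pi/3) + 3*exp(2*I*pi/3))*conj(exp(2*I*pi/3)) + 4*(3*exp(-2*I*pi/3) + 2*exp(2*I*pi/3))*conj(exp(-2*I*pi/3))]
      = (1/12)[(8) + (12) + (12 + 8*exp(2*I*pi/3)) + (12 + 8*exp(-2*I*pi/3))] = 36/12 = 3
  <chi_rho, chi_3> = (1/12)[1*(8)*conj(1) + 3*(4)*conj(1) + 4*(2*exp(-2*I*pi/3) + 3*exp(2*I*pi/3))*conj(exp(-2*I*pi/3)) + 4*(3*exp(-2*I*pi/3) + 2*exp(2*I*pi/3))*conj(exp(2*I*pi/3))]
      = (1/12)[(8) + (12) + (8 + 12*exp(-2*I*pi/3)) + (8 + 12*exp(2*I*pi/3))] = 24/12 = 2
  <chi_rho, chi_4> = (1/12)[1*(8)*conj(3) + 3*(4)*conj(-1) + 4*(2*exp(-2*I*pi/3) + 3*exp(2*I*pi/3))*conj(0) + 4*(3*exp(-2*I*pi/3) + 2*exp(2*I*pi/3))*conj(0)]
      = (1/12)[(24) + (-12) + (0) + (0)] = 12/12 = 1
(Exp terms are combined using exp(i*s)*conj(exp(i*t)) = exp(i*(s-t)), and sums of them are collapsed using the identity that for every m > 1 the m distinct m-th roots of unity sum to 0, e.g. 1 + exp(2*I*pi/3) + exp(-2*I*pi/3) = 0.)
Dimension check: dim(rho) = sum (mult * dim) = 0*1 + 3*1 + 2*1 + 1*3 = 8 = chi_rho(e) = 8.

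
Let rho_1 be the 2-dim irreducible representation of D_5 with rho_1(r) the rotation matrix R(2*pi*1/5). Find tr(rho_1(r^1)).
chi_{rho_1}(r^1) = 2*cos(2*pi*1*1/5) = -1/2 + sqrt(5)/2

Reasoning: rho_1(r^1) is rotation by angle 2*pi*1*1/5, whose trace is 2*cos(2*pi*1*1/5) = -1/2 + sqrt(5)/2.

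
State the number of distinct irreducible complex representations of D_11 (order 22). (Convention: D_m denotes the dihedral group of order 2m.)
7

Reasoning: The number of irreducible complex representations of a finite group equals its number of conjugacy classes. D_11 has 7 conjugacy classes ((n+3)/2 for n odd), so D_11 (order 22) has exactly 7 irreducible complex representations.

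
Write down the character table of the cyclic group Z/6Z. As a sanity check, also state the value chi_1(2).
Character table of Z/6Z (irreps indexed chi_0,...,chi_5 with chi_k(m) = zeta_6^(k*m), zeta_6 = exp(2*pi*i/6)):
  irrep \ class  {0} (size 1)  {1} (size 1)    {2} (size 1)    {3} (size 1)  {4} (size 1)    {5} (size 1)  
  chi_0          1             1               1               1             1               1             
  chi_1          1             exp(I*pi/3)     exp(2*I*pi/3)   -1            exp(-2*I*pi/3)  exp(-I*pi/3)  
  chi_2          1             exp(2*I*pi/3)   exp(-2*I*pi/3)  1             exp(2*I*pi/3)   exp(-2*I*pi/3)
  chi_3          1             -1              1               -1            1               -1            
  chi_4          1             exp(-2*I*pi/3)  exp(2*I*pi/3)   1             exp(-2*I*pi/3)  exp(2*I*pi/3) 
  chi_5          1             exp(-I*pi/3)    exp(-2*I*pi/3)  -1            exp(2*I*pi/3)   exp(I*pi/3)   

Spot check: chi_1(2) = zeta_6^(1*2) = zeta_6^2 = exp(2*I*pi/3).

Z/6Z is abelian, so all 6 irreducible complex representations are 1-dimensional. They are given by chi_k(m) = zeta_6^(k*m) for k = 0,...,5. Row orthogonality: sum_m chi_k(m) conj(chi_l(m)) = 6 * [k = l].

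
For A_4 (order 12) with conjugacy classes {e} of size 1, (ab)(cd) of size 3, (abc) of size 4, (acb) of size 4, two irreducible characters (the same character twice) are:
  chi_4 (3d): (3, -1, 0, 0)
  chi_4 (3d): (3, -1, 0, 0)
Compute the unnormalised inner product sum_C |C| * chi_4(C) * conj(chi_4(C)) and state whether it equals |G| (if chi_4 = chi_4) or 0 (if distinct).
Sum = 12 = |G| = 12; so <chi_4, chi_4> = 1 (norm-1 confirms irreducibility).

Details: Compute term by term over conjugacy classes (|C| * chi_4(C) * conj(chi_4(C))):
  1*(3)*conj(3) + 3*(-1)*conj(-1) + 4*(0)*conj(0) + 4*(0)*conj(0)
  = (9) + (3) + (0) + (0)
  = 12.
(Exp terms are combined using exp(i*s)*conj(exp(i*t)) = exp(i*(s-t)), and sums of them are collapsed using the identity that for every m > 1 the m distinct m-th roots of unity sum to 0, e.g. 1 + exp(2*I*pi/3) + exp(-2*I*pi/3) = 0.)
Dividing by |G| = 12 gives 12/12 = 1, matching the row-orthogonality relation <chi_4, chi_4> = [chi_4 = chi_4].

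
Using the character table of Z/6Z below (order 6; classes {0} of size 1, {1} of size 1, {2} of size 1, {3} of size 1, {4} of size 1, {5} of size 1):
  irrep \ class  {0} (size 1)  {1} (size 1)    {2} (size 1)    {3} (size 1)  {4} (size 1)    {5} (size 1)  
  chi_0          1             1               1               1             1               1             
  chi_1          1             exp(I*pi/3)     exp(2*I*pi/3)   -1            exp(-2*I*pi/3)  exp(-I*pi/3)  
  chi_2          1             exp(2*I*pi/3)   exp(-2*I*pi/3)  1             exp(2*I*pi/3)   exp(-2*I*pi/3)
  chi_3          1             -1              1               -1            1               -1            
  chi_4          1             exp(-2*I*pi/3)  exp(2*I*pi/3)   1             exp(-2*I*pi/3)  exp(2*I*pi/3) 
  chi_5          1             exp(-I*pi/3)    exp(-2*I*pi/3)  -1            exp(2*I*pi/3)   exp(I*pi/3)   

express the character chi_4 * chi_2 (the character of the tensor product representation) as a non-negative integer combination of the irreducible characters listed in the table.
chi_4 tensor chi_2 = chi_0 (all other irreducibles have multiplicity 0).

Proof sketch: The character of a tensor product is the pointwise product (chi_4 * chi_2)(C) = chi_4(C) * chi_2(C):
  {0}: (1)*(1), {1}: (exp(-2*I*pi/3))*(exp(2*I*pi/3)), {2}: (exp(2*I*pi/3))*(exp(-2*I*pi/3)), {3}: (1)*(1), {4}: (exp(-2*I*pi/3))*(exp(2*I*pi/3)), {5}: (exp(2*I*pi/3))*(exp(-2*I*pi/3))
so (chi_4 * chi_2) takes values
  {0} -> 1, {1} -> 1, {2} -> 1, {3} -> 1, {4} -> 1, {5} -> 1.
Now take the inner product of this character with each irreducible chi from the table, <chi_4*chi_2, chi> = (1/6) sum_C |C| (chi_4*chi_2)(C) conj(chi(C)):
  <chi_4*chi_2, chi_0> = (1/6)[1*(1)*conj(1) + 1*(1)*conj(1) + 1*(1)*conj(1) + 1*(1)*conj(1) + 1*(1)*conj(1) + 1*(1)*conj(1)]
      = (1/6)[(1) + (1) + (1) + (1) + (1) + (1)] = 6/6 = 1
  <chi_4*chi_2, chi_1> = (1/6)[1*(1)*conj(1) + 1*(1)*conj(exp(I*pi/3)) + 1*(1)*conj(exp(2*I*pi/3)) + 1*(1)*conj(-1) + 1*(1)*conj(exp(-2*I*pi/3)) + 1*(1)*conj(exp(-I*pi/3))]
      = (1/6)[(1) + (exp(-I*pi/3)) + (exp(-2*I*pi/3)) + (-1) + (exp(2*I*pi/3)) + (exp(I*pi/3))] = 0/6 = 0
  <chi_4*chi_2, chi_2> = (1/6)[1*(1)*conj(1) + 1*(1)*conj(exp(2*I*pi/3)) + 1*(1)*conj(exp(-2*I*pi/3)) + 1*(1)*conj(1) + 1*(1)*conj(exp(2*I*pi/3)) + 1*(1)*conj(exp(-2*I*pi/3))]
      = (1/6)[(1) + (exp(-2*I*pi/3)) + (exp(2*I*pi/3)) + (1) + (exp(-2*I*pi/3)) + (exp(2*I*pi/3))] = 0/6 = 0
  <chi_4*chi_2, chi_3> = (1/6)[1*(1)*conj(1) + 1*(1)*conj(-1) + 1*(1)*conj(1) + 1*(1)*conj(-1) + 1*(1)*conj(1) + 1*(1)*conj(-1)]
      = (1/6)[(1) + (-1) + (1) + (-1) + (1) + (-1)] = 0/6 = 0
  <chi_4*chi_2, chi_4> = (1/6)[1*(1)*conj(1) + 1*(1)*conj(exp(-2*I*pi/3)) + 1*(1)*conj(exp(2*I*pi/3)) + 1*(1)*conj(1) + 1*(1)*conj(exp(-2*I*pi/3)) + 1*(1)*conj(exp(2*I*pi/3))]
      = (1/6)[(1) + (exp(2*I*pi/3)) + (exp(-2*I*pi/3)) + (1) + (exp(2*I*pi/3)) + (exp(-2*I*pi/3))] = 0/6 = 0
  <chi_4*chi_2, chi_5> = (1/6)[1*(1)*conj(1) + 1*(1)*conj(exp(-I*pi/3)) + 1*(1)*conj(exp(-2*I*pi/3)) + 1*(1)*conj(-1) + 1*(1)*conj(exp(2*I*pi/3)) + 1*(1)*conj(exp(I*pi/3))]
      = (1/6)[(1) + (exp(I*pi/3)) + (exp(2*I*pi/3)) + (-1) + (exp(-2*I*pi/3)) + (exp(-I*pi/3))] = 0/6 = 0
(Exp terms are combined using exp(i*s)*conj(exp(i*t)) = exp(i*(s-t)), and sums of them are collapsed using the identity that for every m > 1 the m distinct m-th roots of unity sum to 0, e.g. 1 + exp(2*I*pi/3) + exp(-2*I*pi/3) = 0.)
Hence the multiplicities are chi_0: 1. Dimension check: dim(chi_4)*dim(chi_2) = 1*1 = 1 and sum (mult * dim) = 1*1 = 1.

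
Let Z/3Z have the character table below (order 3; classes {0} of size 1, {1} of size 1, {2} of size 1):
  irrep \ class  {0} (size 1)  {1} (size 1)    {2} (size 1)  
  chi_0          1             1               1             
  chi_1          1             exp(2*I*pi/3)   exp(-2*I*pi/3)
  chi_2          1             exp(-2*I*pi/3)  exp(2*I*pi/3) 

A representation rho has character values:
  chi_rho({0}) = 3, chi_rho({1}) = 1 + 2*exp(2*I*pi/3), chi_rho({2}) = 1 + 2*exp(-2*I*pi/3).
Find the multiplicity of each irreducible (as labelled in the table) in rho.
Multiplicities: chi_0: 1, chi_1: 2, chi_2: 0.

Derivation: Use <chi_rho, chi> = (1/|G|) sum_C |C| * chi_rho(C) * conj(chi(C)) with |G| = 3 for each irreducible chi in the table:
  <chi_rho, chi_0> = (1/3)[1*(3)*conj(1) + 1*(1 + 2*exp(2*I*pi/3))*conj(1) + 1*(1 + 2*exp(-2*I*pi/3))*conj(1)]
      = (1/3)[(3) + (1 + 2*exp(2*I*pi/3)) + (1 + 2*exp(-2*I*pi/3))] = 3/3 = 1
  <chi_rho, chi_1> = (1/3)[1*(3)*conj(1) + 1*(1 + 2*exp(2*I*pi/3))*conj(exp(2*I*pi/3)) + 1*(1 + 2*exp(-2*I*pi/3))*conj(exp(-2*I*pi/3))]
      = (1/3)[(3) + (2 + exp(-2*I*pi/3)) + (2 + exp(2*I*pi/3))] = 6/3 = 2
  <chi_rho, chi_2> = (1/3)[1*(3)*conj(1) + 1*(1 + 2*exp(2*I*pi/3))*conj(exp(-2*I*pi/3)) + 1*(1 + 2*exp(-2*I*pi/3))*conj(exp(2*I*pi/3))]
      = (1/3)[(3) + (2*exp(-2*I*pi/3) + exp(2*I*pi/3)) + (exp(-2*I*pi/3) + 2*exp(2*I*pi/3))] = 0/3 = 0
(Exp terms are combined using exp(i*s)*conj(exp(i*t)) = exp(i*(s-t)), and sums of them are collapsed using the identity that for every m > 1 the m distinct m-th roots of unity sum to 0, e.g. 1 + exp(2*I*pi/3) + exp(-2*I*pi/3) = 0.)
Dimension check: dim(rho) = sum (mult * dim) = 1*1 + 2*1 + 0*1 = 3 = chi_rho(e) = 3.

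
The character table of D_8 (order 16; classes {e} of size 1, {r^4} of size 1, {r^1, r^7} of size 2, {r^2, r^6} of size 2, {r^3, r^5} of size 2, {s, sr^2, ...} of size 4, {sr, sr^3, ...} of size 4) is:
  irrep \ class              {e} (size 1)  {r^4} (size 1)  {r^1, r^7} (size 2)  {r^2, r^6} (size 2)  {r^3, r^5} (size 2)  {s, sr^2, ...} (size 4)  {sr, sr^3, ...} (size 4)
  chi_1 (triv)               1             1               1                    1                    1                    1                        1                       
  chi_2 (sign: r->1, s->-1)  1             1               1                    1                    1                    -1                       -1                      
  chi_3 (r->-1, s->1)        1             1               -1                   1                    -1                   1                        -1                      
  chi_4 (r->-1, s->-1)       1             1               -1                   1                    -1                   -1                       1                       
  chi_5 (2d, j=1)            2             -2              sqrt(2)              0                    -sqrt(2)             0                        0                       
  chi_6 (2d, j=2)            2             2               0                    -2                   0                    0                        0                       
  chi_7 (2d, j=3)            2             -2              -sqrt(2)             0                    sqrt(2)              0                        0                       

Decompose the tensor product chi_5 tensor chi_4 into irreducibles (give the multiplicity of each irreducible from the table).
chi_5 tensor chi_4 = chi_7 (all other irreducibles have multiplicity 0).

Reasoning: The character of a tensor product is the pointwise product (chi_5 * chi_4)(C) = chi_5(C) * chi_4(C):
  {e}: (2)*(1), {r^4}: (-2)*(1), {r^1, r^7}: (sqrt(2))*(-1), {r^2, r^6}: (0)*(1), {r^3, r^5}: (-sqrt(2))*(-1), {s, sr^2, ...}: (0)*(-1), {sr, sr^3, ...}: (0)*(1)
so (chi_5 * chi_4) takes values
  {e} -> 2, {r^4} -> -2, {r^1, r^7} -> -sqrt(2), {r^2, r^6} -> 0, {r^3, r^5} -> sqrt(2), {s, sr^2, ...} -> 0, {sr, sr^3, ...} -> 0.
Now take the inner product of this character with each irreducible chi from the table, <chi_5*chi_4, chi> = (1/16) sum_C |C| (chi_5*chi_4)(C) conj(chi(C)):
  <chi_5*chi_4, chi_1> = (1/16)[1*(2)*conj(1) + 1*(-2)*conj(1) + 2*(-sqrt(2))*conj(1) + 2*(0)*conj(1) + 2*(sqrt(2))*conj(1) + 4*(0)*conj(1) + 4*(0)*conj(1)]
      = (1/16)[(2) + (-2) + (-2*sqrt(2)) + (0) + (2*sqrt(2)) + (0) + (0)] = 0/16 = 0
  <chi_5*chi_4, chi_2> = (1/16)[1*(2)*conj(1) + 1*(-2)*conj(1) + 2*(-sqrt(2))*conj(1) + 2*(0)*conj(1) + 2*(sqrt(2))*conj(1) + 4*(0)*conj(-1) + 4*(0)*conj(-1)]
      = (1/16)[(2) + (-2) + (-2*sqrt(2)) + (0) + (2*sqrt(2)) + (0) + (0)] = 0/16 = 0
  <chi_5*chi_4, chi_3> = (1/16)[1*(2)*conj(1) + 1*(-2)*conj(1) + 2*(-sqrt(2))*conj(-1) + 2*(0)*conj(1) + 2*(sqrt(2))*conj(-1) + 4*(0)*conj(1) + 4*(0)*conj(-1)]
      = (1/16)[(2) + (-2) + (2*sqrt(2)) + (0) + (-2*sqrt(2)) + (0) + (0)] = 0/16 = 0
  <chi_5*chi_4, chi_4> = (1/16)[1*(2)*conj(1) + 1*(-2)*conj(1) + 2*(-sqrt(2))*conj(-1) + 2*(0)*conj(1) + 2*(sqrt(2))*conj(-1) + 4*(0)*conj(-1) + 4*(0)*conj(1)]
      = (1/16)[(2) + (-2) + (2*sqrt(2)) + (0) + (-2*sqrt(2)) + (0) + (0)] = 0/16 = 0
  <chi_5*chi_4, chi_5> = (1/16)[1*(2)*conj(2) + 1*(-2)*conj(-2) + 2*(-sqrt(2))*conj(sqrt(2)) + 2*(0)*conj(0) + 2*(sqrt(2))*conj(-sqrt(2)) + 4*(0)*conj(0) + 4*(0)*conj(0)]
      = (1/16)[(4) + (4) + (-4) + (0) + (-4) + (0) + (0)] = 0/16 = 0
  <chi_5*chi_4, chi_6> = (1/16)[1*(2)*conj(2) + 1*(-2)*conj(2) + 2*(-sqrt(2))*conj(0) + 2*(0)*conj(-2) + 2*(sqrt(2))*conj(0) + 4*(0)*conj(0) + 4*(0)*conj(0)]
      = (1/16)[(4) + (-4) + (0) + (0) + (0) + (0) + (0)] = 0/16 = 0
  <chi_5*chi_4, chi_7> = (1/16)[1*(2)*conj(2) + 1*(-2)*conj(-2) + 2*(-sqrt(2))*conj(-sqrt(2)) + 2*(0)*conj(0) + 2*(sqrt(2))*conj(sqrt(2)) + 4*(0)*conj(0) + 4*(0)*conj(0)]
      = (1/16)[(4) + (4) + (4) + (0) + (4) + (0) + (0)] = 16/16 = 1
Hence the multiplicities are chi_7: 1. Dimension check: dim(chi_5)*dim(chi_4) = 2*1 = 2 and sum (mult * dim) = 1*2 = 2.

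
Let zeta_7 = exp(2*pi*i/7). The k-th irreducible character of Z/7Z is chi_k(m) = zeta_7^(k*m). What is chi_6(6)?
chi_6(6) = zeta_7^36 = exp(2*I*pi/7)

Solution. chi_6(6) = zeta_7^(6*6) = zeta_7^36. Since zeta_7^7 = 1, this equals zeta_7^1 = exp(2*pi*i*1/7) = exp(2*I*pi/7).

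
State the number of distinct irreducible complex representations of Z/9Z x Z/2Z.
18

Proof sketch: The number of irreducible complex representations of a finite group equals its number of conjugacy classes. Z/9Z x Z/2Z is abelian of order 18, so every element is its own conjugacy class: 18 classes, so Z/9Z x Z/2Z (order 18) has exactly 18 irreducible complex representations.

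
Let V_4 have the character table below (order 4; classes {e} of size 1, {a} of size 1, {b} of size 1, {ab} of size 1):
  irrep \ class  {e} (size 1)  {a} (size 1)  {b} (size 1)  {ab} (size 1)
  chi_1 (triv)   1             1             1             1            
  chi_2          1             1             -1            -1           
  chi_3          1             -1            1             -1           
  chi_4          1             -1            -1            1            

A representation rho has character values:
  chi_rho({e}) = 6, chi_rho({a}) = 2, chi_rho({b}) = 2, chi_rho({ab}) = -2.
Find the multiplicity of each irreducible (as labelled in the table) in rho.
Multiplicities: chi_1: 2, chi_2: 2, chi_3: 2, chi_4: 0.

Why: Use <chi_rho, chi> = (1/|G|) sum_C |C| * chi_rho(C) * conj(chi(C)) with |G| = 4 for each irreducible chi in the table:
  <chi_rho, chi_1> = (1/4)[1*(6)*conj(1) + 1*(2)*conj(1) + 1*(2)*conj(1) + 1*(-2)*conj(1)]
      = (1/4)[(6) + (2) + (2) + (-2)] = 8/4 = 2
  <chi_rho, chi_2> = (1/4)[1*(6)*conj(1) + 1*(2)*conj(1) + 1*(2)*conj(-1) + 1*(-2)*conj(-1)]
      = (1/4)[(6) + (2) + (-2) + (2)] = 8/4 = 2
  <chi_rho, chi_3> = (1/4)[1*(6)*conj(1) + 1*(2)*conj(-1) + 1*(2)*conj(1) + 1*(-2)*conj(-1)]
      = (1/4)[(6) + (-2) + (2) + (2)] = 8/4 = 2
  <chi_rho, chi_4> = (1/4)[1*(6)*conj(1) + 1*(2)*conj(-1) + 1*(2)*conj(-1) + 1*(-2)*conj(1)]
      = (1/4)[(6) + (-2) + (-2) + (-2)] = 0/4 = 0
Dimension check: dim(rho) = sum (mult * dim) = 2*1 + 2*1 + 2*1 + 0*1 = 6 = chi_rho(e) = 6.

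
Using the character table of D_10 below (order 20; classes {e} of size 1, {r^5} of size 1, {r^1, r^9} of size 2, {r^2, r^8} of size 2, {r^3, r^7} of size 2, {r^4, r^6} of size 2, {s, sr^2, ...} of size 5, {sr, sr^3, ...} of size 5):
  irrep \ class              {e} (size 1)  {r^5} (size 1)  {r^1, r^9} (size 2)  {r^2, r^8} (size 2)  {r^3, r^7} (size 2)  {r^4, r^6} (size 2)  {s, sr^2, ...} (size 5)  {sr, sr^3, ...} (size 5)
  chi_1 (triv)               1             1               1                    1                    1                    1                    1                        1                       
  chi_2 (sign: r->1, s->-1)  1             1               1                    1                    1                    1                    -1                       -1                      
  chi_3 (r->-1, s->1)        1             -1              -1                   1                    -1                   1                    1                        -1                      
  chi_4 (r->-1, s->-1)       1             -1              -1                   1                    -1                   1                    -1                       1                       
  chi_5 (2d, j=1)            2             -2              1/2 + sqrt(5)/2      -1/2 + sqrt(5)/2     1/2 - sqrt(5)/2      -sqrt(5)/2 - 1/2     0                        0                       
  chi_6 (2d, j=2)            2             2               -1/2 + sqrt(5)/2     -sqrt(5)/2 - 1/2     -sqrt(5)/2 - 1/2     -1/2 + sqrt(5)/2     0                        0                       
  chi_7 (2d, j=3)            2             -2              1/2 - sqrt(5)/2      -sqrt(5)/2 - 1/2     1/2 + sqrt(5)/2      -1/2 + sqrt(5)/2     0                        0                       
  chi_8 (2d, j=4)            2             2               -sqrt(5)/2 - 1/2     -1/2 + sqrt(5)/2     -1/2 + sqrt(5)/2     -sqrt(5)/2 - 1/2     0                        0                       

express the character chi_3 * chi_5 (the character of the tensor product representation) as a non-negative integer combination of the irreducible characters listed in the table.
chi_3 tensor chi_5 = chi_8 (all other irreducibles have multiplicity 0).

Working: The character of a tensor product is the pointwise product (chi_3 * chi_5)(C) = chi_3(C) * chi_5(C):
  {e}: (1)*(2), {r^5}: (-1)*(-2), {r^1, r^9}: (-1)*(1/2 + sqrt(5)/2), {r^2, r^8}: (1)*(-1/2 + sqrt(5)/2), {r^3, r^7}: (-1)*(1/2 - sqrt(5)/2), {r^4, r^6}: (1)*(-sqrt(5)/2 - 1/2), {s, sr^2, ...}: (1)*(0), {sr, sr^3, ...}: (-1)*(0)
so (chi_3 * chi_5) takes values
  {e} -> 2, {r^5} -> 2, {r^1, r^9} -> -sqrt(5)/2 - 1/2, {r^2, r^8} -> -1/2 + sqrt(5)/2, {r^3, r^7} -> -1/2 + sqrt(5)/2, {r^4, r^6} -> -sqrt(5)/2 - 1/2, {s, sr^2, ...} -> 0, {sr, sr^3, ...} -> 0.
Now take the inner product of this character with each irreducible chi from the table, <chi_3*chi_5, chi> = (1/20) sum_C |C| (chi_3*chi_5)(C) conj(chi(C)):
  <chi_3*chi_5, chi_1> = (1/20)[1*(2)*conj(1) + 1*(2)*conj(1) + 2*(-sqrt(5)/2 - 1/2)*conj(1) + 2*(-1/2 + sqrt(5)/2)*conj(1) + 2*(-1/2 + sqrt(5)/2)*conj(1) + 2*(-sqrt(5)/2 - 1/2)*conj(1) + 5*(0)*conj(1) + 5*(0)*conj(1)]
      = (1/20)[(2) + (2) + (-sqrt(5) - 1) + (-1 + sqrt(5)) + (-1 + sqrt(5)) + (-sqrt(5) - 1) + (0) + (0)] = 0/20 = 0
  <chi_3*chi_5, chi_2> = (1/20)[1*(2)*conj(1) + 1*(2)*conj(1) + 2*(-sqrt(5)/2 - 1/2)*conj(1) + 2*(-1/2 + sqrt(5)/2)*conj(1) + 2*(-1/2 + sqrt(5)/2)*conj(1) + 2*(-sqrt(5)/2 - 1/2)*conj(1) + 5*(0)*conj(-1) + 5*(0)*conj(-1)]
      = (1/20)[(2) + (2) + (-sqrt(5) - 1) + (-1 + sqrt(5)) + (-1 + sqrt(5)) + (-sqrt(5) - 1) + (0) + (0)] = 0/20 = 0
  <chi_3*chi_5, chi_3> = (1/20)[1*(2)*conj(1) + 1*(2)*conj(-1) + 2*(-sqrt(5)/2 - 1/2)*conj(-1) + 2*(-1/2 + sqrt(5)/2)*conj(1) + 2*(-1/2 + sqrt(5)/2)*conj(-1) + 2*(-sqrt(5)/2 - 1/2)*conj(1) + 5*(0)*conj(1) + 5*(0)*conj(-1)]
      = (1/20)[(2) + (-2) + (1 + sqrt(5)) + (-1 + sqrt(5)) + (1 - sqrt(5)) + (-sqrt(5) - 1) + (0) + (0)] = 0/20 = 0
  <chi_3*chi_5, chi_4> = (1/20)[1*(2)*conj(1) + 1*(2)*conj(-1) + 2*(-sqrt(5)/2 - 1/2)*conj(-1) + 2*(-1/2 + sqrt(5)/2)*conj(1) + 2*(-1/2 + sqrt(5)/2)*conj(-1) + 2*(-sqrt(5)/2 - 1/2)*conj(1) + 5*(0)*conj(-1) + 5*(0)*conj(1)]
      = (1/20)[(2) + (-2) + (1 + sqrt(5)) + (-1 + sqrt(5)) + (1 - sqrt(5)) + (-sqrt(5) - 1) + (0) + (0)] = 0/20 = 0
  <chi_3*chi_5, chi_5> = (1/20)[1*(2)*conj(2) + 1*(2)*conj(-2) + 2*(-sqrt(5)/2 - 1/2)*conj(1/2 + sqrt(5)/2) + 2*(-1/2 + sqrt(5)/2)*conj(-1/2 + sqrt(5)/2) + 2*(-1/2 + sqrt(5)/2)*conj(1/2 - sqrt(5)/2) + 2*(-sqrt(5)/2 - 1/2)*conj(-sqrt(5)/2 - 1/2) + 5*(0)*conj(0) + 5*(0)*conj(0)]
      = (1/20)[(4) + (-4) + (-3 - sqrt(5)) + (3 - sqrt(5)) + (-3 + sqrt(5)) + (sqrt(5) + 3) + (0) + (0)] = 0/20 = 0
  <chi_3*chi_5, chi_6> = (1/20)[1*(2)*conj(2) + 1*(2)*conj(2) + 2*(-sqrt(5)/2 - 1/2)*conj(-1/2 + sqrt(5)/2) + 2*(-1/2 + sqrt(5)/2)*conj(-sqrt(5)/2 - 1/2) + 2*(-1/2 + sqrt(5)/2)*conj(-sqrt(5)/2 - 1/2) + 2*(-sqrt(5)/2 - 1/2)*conj(-1/2 + sqrt(5)/2) + 5*(0)*conj(0) + 5*(0)*conj(0)]
      = (1/20)[(4) + (4) + (-2) + (-2) + (-2) + (-2) + (0) + (0)] = 0/20 = 0
  <chi_3*chi_5, chi_7> = (1/20)[1*(2)*conj(2) + 1*(2)*conj(-2) + 2*(-sqrt(5)/2 - 1/2)*conj(1/2 - sqrt(5)/2) + 2*(-1/2 + sqrt(5)/2)*conj(-sqrt(5)/2 - 1/2) + 2*(-1/2 + sqrt(5)/2)*conj(1/2 + sqrt(5)/2) + 2*(-sqrt(5)/2 - 1/2)*conj(-1/2 + sqrt(5)/2) + 5*(0)*conj(0) + 5*(0)*conj(0)]
      = (1/20)[(4) + (-4) + (2) + (-2) + (2) + (-2) + (0) + (0)] = 0/20 = 0
  <chi_3*chi_5, chi_8> = (1/20)[1*(2)*conj(2) + 1*(2)*conj(2) + 2*(-sqrt(5)/2 - 1/2)*conj(-sqrt(5)/2 - 1/2) + 2*(-1/2 + sqrt(5)/2)*conj(-1/2 + sqrt(5)/2) + 2*(-1/2 + sqrt(5)/2)*conj(-1/2 + sqrt(5)/2) + 2*(-sqrt(5)/2 - 1/2)*conj(-sqrt(5)/2 - 1/2) + 5*(0)*conj(0) + 5*(0)*conj(0)]
      = (1/20)[(4) + (4) + (sqrt(5) + 3) + (3 - sqrt(5)) + (3 - sqrt(5)) + (sqrt(5) + 3) + (0) + (0)] = 20/20 = 1
Hence the multiplicities are chi_8: 1. Dimension check: dim(chi_3)*dim(chi_5) = 1*2 = 2 and sum (mult * dim) = 1*2 = 2.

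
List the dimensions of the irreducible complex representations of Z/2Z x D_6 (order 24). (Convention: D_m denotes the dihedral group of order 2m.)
Dimensions: 1, 1, 1, 1, 1, 1, 1, 1, 2, 2, 2, 2

Working: There are 12 irreducibles (= number of conjugacy classes). Their dimensions d_i satisfy sum d_i^2 = |G| = 24: 1 + 1 + 1 + 1 + 1 + 1 + 1 + 1 + 4 + 4 + 4 + 4 = 24. (For the product with Z/2Z: each of the 2 1-dim characters of Z/2Z tensors with each irrep of D_6, giving 2 copies of each D_6-dimension.)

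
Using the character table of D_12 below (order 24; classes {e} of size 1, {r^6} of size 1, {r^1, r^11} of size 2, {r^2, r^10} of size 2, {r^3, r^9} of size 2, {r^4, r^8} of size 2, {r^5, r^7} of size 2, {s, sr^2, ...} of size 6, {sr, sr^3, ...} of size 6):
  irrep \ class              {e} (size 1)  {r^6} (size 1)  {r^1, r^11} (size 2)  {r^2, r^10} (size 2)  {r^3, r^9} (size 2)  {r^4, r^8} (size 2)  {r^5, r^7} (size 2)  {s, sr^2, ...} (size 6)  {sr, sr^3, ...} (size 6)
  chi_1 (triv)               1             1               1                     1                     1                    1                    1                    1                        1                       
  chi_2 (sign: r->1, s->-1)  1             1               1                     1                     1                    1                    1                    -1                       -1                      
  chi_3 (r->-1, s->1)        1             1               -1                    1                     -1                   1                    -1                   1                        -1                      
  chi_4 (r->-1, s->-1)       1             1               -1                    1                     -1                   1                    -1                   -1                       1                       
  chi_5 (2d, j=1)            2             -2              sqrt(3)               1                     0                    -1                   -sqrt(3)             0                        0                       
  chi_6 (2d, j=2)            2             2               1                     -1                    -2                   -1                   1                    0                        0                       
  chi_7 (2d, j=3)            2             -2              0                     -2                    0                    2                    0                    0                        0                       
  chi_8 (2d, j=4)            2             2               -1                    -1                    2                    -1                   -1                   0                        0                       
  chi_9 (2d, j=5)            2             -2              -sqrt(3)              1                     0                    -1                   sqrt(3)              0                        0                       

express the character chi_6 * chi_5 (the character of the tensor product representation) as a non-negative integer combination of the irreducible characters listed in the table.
chi_6 tensor chi_5 = chi_5 + chi_7 (all other irreducibles have multiplicity 0).

Why: The character of a tensor product is the pointwise product (chi_6 * chi_5)(C) = chi_6(C) * chi_5(C):
  {e}: (2)*(2), {r^6}: (2)*(-2), {r^1, r^11}: (1)*(sqrt(3)), {r^2, r^10}: (-1)*(1), {r^3, r^9}: (-2)*(0), {r^4, r^8}: (-1)*(-1), {r^5, r^7}: (1)*(-sqrt(3)), {s, sr^2, ...}: (0)*(0), {sr, sr^3, ...}: (0)*(0)
so (chi_6 * chi_5) takes values
  {e} -> 4, {r^6} -> -4, {r^1, r^11} -> sqrt(3), {r^2, r^10} -> -1, {r^3, r^9} -> 0, {r^4, r^8} -> 1, {r^5, r^7} -> -sqrt(3), {s, sr^2, ...} -> 0, {sr, sr^3, ...} -> 0.
Now take the inner product of this character with each irreducible chi from the table, <chi_6*chi_5, chi> = (1/24) sum_C |C| (chi_6*chi_5)(C) conj(chi(C)):
  <chi_6*chi_5, chi_1> = (1/24)[1*(4)*conj(1) + 1*(-4)*conj(1) + 2*(sqrt(3))*conj(1) + 2*(-1)*conj(1) + 2*(0)*conj(1) + 2*(1)*conj(1) + 2*(-sqrt(3))*conj(1) + 6*(0)*conj(1) + 6*(0)*conj(1)]
      = (1/24)[(4) + (-4) + (2*sqrt(3)) + (-2) + (0) + (2) + (-2*sqrt(3)) + (0) + (0)] = 0/24 = 0
  <chi_6*chi_5, chi_2> = (1/24)[1*(4)*conj(1) + 1*(-4)*conj(1) + 2*(sqrt(3))*conj(1) + 2*(-1)*conj(1) + 2*(0)*conj(1) + 2*(1)*conj(1) + 2*(-sqrt(3))*conj(1) + 6*(0)*conj(-1) + 6*(0)*conj(-1)]
      = (1/24)[(4) + (-4) + (2*sqrt(3)) + (-2) + (0) + (2) + (-2*sqrt(3)) + (0) + (0)] = 0/24 = 0
  <chi_6*chi_5, chi_3> = (1/24)[1*(4)*conj(1) + 1*(-4)*conj(1) + 2*(sqrt(3))*conj(-1) + 2*(-1)*conj(1) + 2*(0)*conj(-1) + 2*(1)*conj(1) + 2*(-sqrt(3))*conj(-1) + 6*(0)*conj(1) + 6*(0)*conj(-1)]
      = (1/24)[(4) + (-4) + (-2*sqrt(3)) + (-2) + (0) + (2) + (2*sqrt(3)) + (0) + (0)] = 0/24 = 0
  <chi_6*chi_5, chi_4> = (1/24)[1*(4)*conj(1) + 1*(-4)*conj(1) + 2*(sqrt(3))*conj(-1) + 2*(-1)*conj(1) + 2*(0)*conj(-1) + 2*(1)*conj(1) + 2*(-sqrt(3))*conj(-1) + 6*(0)*conj(-1) + 6*(0)*conj(1)]
      = (1/24)[(4) + (-4) + (-2*sqrt(3)) + (-2) + (0) + (2) + (2*sqrt(3)) + (0) + (0)] = 0/24 = 0
  <chi_6*chi_5, chi_5> = (1/24)[1*(4)*conj(2) + 1*(-4)*conj(-2) + 2*(sqrt(3))*conj(sqrt(3)) + 2*(-1)*conj(1) + 2*(0)*conj(0) + 2*(1)*conj(-1) + 2*(-sqrt(3))*conj(-sqrt(3)) + 6*(0)*conj(0) + 6*(0)*conj(0)]
      = (1/24)[(8) + (8) + (6) + (-2) + (0) + (-2) + (6) + (0) + (0)] = 24/24 = 1
  <chi_6*chi_5, chi_6> = (1/24)[1*(4)*conj(2) + 1*(-4)*conj(2) + 2*(sqrt(3))*conj(1) + 2*(-1)*conj(-1) + 2*(0)*conj(-2) + 2*(1)*conj(-1) + 2*(-sqrt(3))*conj(1) + 6*(0)*conj(0) + 6*(0)*conj(0)]
      = (1/24)[(8) + (-8) + (2*sqrt(3)) + (2) + (0) + (-2) + (-2*sqrt(3)) + (0) + (0)] = 0/24 = 0
  <chi_6*chi_5, chi_7> = (1/24)[1*(4)*conj(2) + 1*(-4)*conj(-2) + 2*(sqrt(3))*conj(0) + 2*(-1)*conj(-2) + 2*(0)*conj(0) + 2*(1)*conj(2) + 2*(-sqrt(3))*conj(0) + 6*(0)*conj(0) + 6*(0)*conj(0)]
      = (1/24)[(8) + (8) + (0) + (4) + (0) + (4) + (0) + (0) + (0)] = 24/24 = 1
  <chi_6*chi_5, chi_8> = (1/24)[1*(4)*conj(2) + 1*(-4)*conj(2) + 2*(sqrt(3))*conj(-1) + 2*(-1)*conj(-1) + 2*(0)*conj(2) + 2*(1)*conj(-1) + 2*(-sqrt(3))*conj(-1) + 6*(0)*conj(0) + 6*(0)*conj(0)]
      = (1/24)[(8) + (-8) + (-2*sqrt(3)) + (2) + (0) + (-2) + (2*sqrt(3)) + (0) + (0)] = 0/24 = 0
  <chi_6*chi_5, chi_9> = (1/24)[1*(4)*conj(2) + 1*(-4)*conj(-2) + 2*(sqrt(3))*conj(-sqrt(3)) + 2*(-1)*conj(1) + 2*(0)*conj(0) + 2*(1)*conj(-1) + 2*(-sqrt(3))*conj(sqrt(3)) + 6*(0)*conj(0) + 6*(0)*conj(0)]
      = (1/24)[(8) + (8) + (-6) + (-2) + (0) + (-2) + (-6) + (0) + (0)] = 0/24 = 0
Hence the multiplicities are chi_5: 1, chi_7: 1. Dimension check: dim(chi_6)*dim(chi_5) = 2*2 = 4 and sum (mult * dim) = 1*2 + 1*2 = 4.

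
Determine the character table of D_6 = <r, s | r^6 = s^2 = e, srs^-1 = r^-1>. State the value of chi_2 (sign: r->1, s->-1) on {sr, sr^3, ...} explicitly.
Conjugacy classes: {e} of size 1, {r^3} of size 1, {r^1, r^5} of size 2, {r^2, r^4} of size 2, {s, sr^2, ...} of size 3, {sr, sr^3, ...} of size 3.
Character table:
  irrep \ class              {e} (size 1)  {r^3} (size 1)  {r^1, r^5} (size 2)  {r^2, r^4} (size 2)  {s, sr^2, ...} (size 3)  {sr, sr^3, ...} (size 3)
  chi_1 (triv)               1             1               1                    1                    1                        1                       
  chi_2 (sign: r->1, s->-1)  1             1               1                    1                    -1                       -1                      
  chi_3 (r->-1, s->1)        1             -1              -1                   1                    1                        -1                      
  chi_4 (r->-1, s->-1)       1             -1              -1                   1                    -1                       1                       
  chi_5 (2d, j=1)            2             -2              1                    -1                   0                        0                       
  chi_6 (2d, j=2)            2             2               -1                   -1                   0                        0                       

Spot check: chi_2 (sign: r->1, s->-1) on {sr, sr^3, ...} = -1.

Justification: D_6 has order 2*6 = 12 with 6 conjugacy classes, hence 6 irreducibles. Sum of squared dims 1 + 1 + 1 + 1 + 4 + 4 = 12 = |G|. Linear characters come from the abelianisation; the 2-dimensional irreps have character r^k -> 2*cos(2*pi*j*k/6), reflections -> 0.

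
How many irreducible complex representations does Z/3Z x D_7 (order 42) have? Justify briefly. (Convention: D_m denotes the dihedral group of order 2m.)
15

Argument: The number of irreducible complex representations of a finite group equals its number of conjugacy classes. For a direct product, #classes(G x H) = #classes(G) * #classes(H). Z/3Z has 3 classes (abelian), D_7 has 5 classes, so 3 * 5 = 15, so Z/3Z x D_7 (order 42) has exactly 15 irreducible complex representations.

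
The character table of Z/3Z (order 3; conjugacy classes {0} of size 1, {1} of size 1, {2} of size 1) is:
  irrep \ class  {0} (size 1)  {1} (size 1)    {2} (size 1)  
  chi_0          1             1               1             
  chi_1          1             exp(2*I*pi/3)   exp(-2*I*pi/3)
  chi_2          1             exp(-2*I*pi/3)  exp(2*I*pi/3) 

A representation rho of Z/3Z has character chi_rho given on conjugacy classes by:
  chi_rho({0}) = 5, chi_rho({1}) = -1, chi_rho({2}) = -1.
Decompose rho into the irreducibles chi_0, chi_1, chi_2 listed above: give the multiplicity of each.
Multiplicities: chi_0: 1, chi_1: 2, chi_2: 2.

Why: Use <chi_rho, chi> = (1/|G|) sum_C |C| * chi_rho(C) * conj(chi(C)) with |G| = 3 for each irreducible chi in the table:
  <chi_rho, chi_0> = (1/3)[1*(5)*conj(1) + 1*(-1)*conj(1) + 1*(-1)*conj(1)]
      = (1/3)[(5) + (-1) + (-1)] = 3/3 = 1
  <chi_rho, chi_1> = (1/3)[1*(5)*conj(1) + 1*(-1)*conj(exp(2*I*pi/3)) + 1*(-1)*conj(exp(-2*I*pi/3))]
      = (1/3)[(5) + (2 + exp(-2*I*pi/3) + 2*exp(2*I*pi/3)) + (2 + 2*exp(-2*I*pi/3) + exp(2*I*pi/3))] = 6/3 = 2
  <chi_rho, chi_2> = (1/3)[1*(5)*conj(1) + 1*(-1)*conj(exp(-2*I*pi/3)) + 1*(-1)*conj(exp(2*I*pi/3))]
      = (1/3)[(5) + (2 + 2*exp(-2*I*pi/3) + exp(2*I*pi/3)) + (2 + exp(-2*I*pi/3) + 2*exp(2*I*pi/3))] = 6/3 = 2
(Exp terms are combined using exp(i*s)*conj(exp(i*t)) = exp(i*(s-t)), and sums of them are collapsed using the identity that for every m > 1 the m distinct m-th roots of unity sum to 0, e.g. 1 + exp(2*I*pi/3) + exp(-2*I*pi/3) = 0.)
Dimension check: dim(rho) = sum (mult * dim) = 1*1 + 2*1 + 2*1 = 5 = chi_rho(e) = 5.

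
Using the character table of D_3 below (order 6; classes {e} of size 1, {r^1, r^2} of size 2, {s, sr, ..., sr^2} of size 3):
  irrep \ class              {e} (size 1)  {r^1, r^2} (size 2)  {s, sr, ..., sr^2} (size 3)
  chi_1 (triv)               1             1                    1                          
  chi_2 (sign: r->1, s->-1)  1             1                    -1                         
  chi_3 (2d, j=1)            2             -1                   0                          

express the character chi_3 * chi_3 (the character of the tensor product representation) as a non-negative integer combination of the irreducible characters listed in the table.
chi_3 tensor chi_3 = chi_1 + chi_2 + chi_3 (all other irreducibles have multiplicity 0).

Why: The character of a tensor product is the pointwise product (chi_3 * chi_3)(C) = chi_3(C) * chi_3(C):
  {e}: (2)*(2), {r^1, r^2}: (-1)*(-1), {s, sr, ..., sr^2}: (0)*(0)
so (chi_3 * chi_3) takes values
  {e} -> 4, {r^1, r^2} -> 1, {s, sr, ..., sr^2} -> 0.
Now take the inner product of this character with each irreducible chi from the table, <chi_3*chi_3, chi> = (1/6) sum_C |C| (chi_3*chi_3)(C) conj(chi(C)):
  <chi_3*chi_3, chi_1> = (1/6)[1*(4)*conj(1) + 2*(1)*conj(1) + 3*(0)*conj(1)]
      = (1/6)[(4) + (2) + (0)] = 6/6 = 1
  <chi_3*chi_3, chi_2> = (1/6)[1*(4)*conj(1) + 2*(1)*conj(1) + 3*(0)*conj(-1)]
      = (1/6)[(4) + (2) + (0)] = 6/6 = 1
  <chi_3*chi_3, chi_3> = (1/6)[1*(4)*conj(2) + 2*(1)*conj(-1) + 3*(0)*conj(0)]
      = (1/6)[(8) + (-2) + (0)] = 6/6 = 1
Hence the multiplicities are chi_1: 1, chi_2: 1, chi_3: 1. Dimension check: dim(chi_3)*dim(chi_3) = 2*2 = 4 and sum (mult * dim) = 1*1 + 1*1 + 1*2 = 4.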